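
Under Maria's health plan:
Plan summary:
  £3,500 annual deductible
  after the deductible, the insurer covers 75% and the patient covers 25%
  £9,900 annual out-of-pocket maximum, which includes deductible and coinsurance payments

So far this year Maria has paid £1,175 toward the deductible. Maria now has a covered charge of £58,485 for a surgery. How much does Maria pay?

£1,175 of the £3,500 deductible is already met, leaving £2,325.
The remaining £56,160 (= £58,485 − £2,325) moves to coinsurance.
25% of £56,160 = £14,040 falls to the patient.
Patient responsibility before any cap: £2,325 + £14,040 = £16,365.
Adding £16,365 to the £1,175 already spent would give £17,540, which exceeds the £9,900 cap; the patient pays just £9,900 − £1,175 = £8,725.

£8,725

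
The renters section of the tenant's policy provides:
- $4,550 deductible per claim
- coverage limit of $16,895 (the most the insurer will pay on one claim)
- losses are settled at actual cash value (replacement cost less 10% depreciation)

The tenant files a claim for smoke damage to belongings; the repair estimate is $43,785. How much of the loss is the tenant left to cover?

$26,890

Actual cash value after 10% depreciation: $43,785 × 90% = $39,406.50.
Less the $4,550 deductible: $39,406.50 − $4,550 = $34,856.50.
Since $34,856.50 > $16,895, the payout is capped at $16,895.
Out of pocket: $43,785 − $16,895 = $26,890.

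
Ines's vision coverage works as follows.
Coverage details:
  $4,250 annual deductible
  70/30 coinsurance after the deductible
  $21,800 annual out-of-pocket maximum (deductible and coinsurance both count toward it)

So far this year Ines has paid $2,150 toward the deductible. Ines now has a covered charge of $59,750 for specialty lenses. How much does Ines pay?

$19,395

Deductible still to meet: $4,250 − $2,150 = $2,100.
That leaves $59,750 − $2,100 = $57,650 for coinsurance.
Coinsurance: $57,650 × 30% = $17,295.
That puts the member's cost at $2,100 + $17,295 = $19,395 before any cap.
Total out-of-pocket so far would be $2,150 + $19,395 = $21,545, below the $21,800 cap — no reduction.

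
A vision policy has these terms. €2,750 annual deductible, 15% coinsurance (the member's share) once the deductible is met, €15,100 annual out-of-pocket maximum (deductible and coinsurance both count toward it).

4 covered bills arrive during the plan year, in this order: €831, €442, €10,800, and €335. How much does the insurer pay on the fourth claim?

#1 (€831): entire amount goes to the deductible. Member owes €831 (running OOP €831). Plan pays €831 − €831 = €0.
#2 (€442): fully absorbed by the deductible. Member pays €442; OOP now €1,273. Plan pays €442 − €442 = €0.
#3 (€10,800): €1,477 finishes the deductible; €9,323 goes to coinsurance; 15% of €9,323 = €1,398.45. Member owes €2,875.45 (running OOP €4,148.45). Plan pays €10,800 − €2,875.45 = €7,924.55.
#4 (€335): 15% coinsurance on €335 = €50.25. Cost to member: €50.25. OOP to date €4,198.70. Plan pays €335 − €50.25 = €284.75.

€284.75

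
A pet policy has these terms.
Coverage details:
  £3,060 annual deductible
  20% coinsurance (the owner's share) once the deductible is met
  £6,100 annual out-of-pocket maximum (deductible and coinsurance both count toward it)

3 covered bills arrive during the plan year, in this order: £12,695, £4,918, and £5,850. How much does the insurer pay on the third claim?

Bill 1, £12,695: deductible takes £3,060, £9,635 remains; owner's 20% is £1,927. Owner pays £4,987; OOP now £4,987. Insurer: £12,695 − £4,987 = £7,708.
Bill 2, £4,918: 20% coinsurance on £4,918 = £983.60. Owner owes £983.60 (running OOP £5,970.60). Insurer: £4,918 − £983.60 = £3,934.40.
Bill 3, £5,850: 20% coinsurance on £5,850 = £1,170. That would push OOP to £7,140.60, over the £6,100 cap, so owner pays £6,100 − £5,970.60 = £129.40. Plan pays £5,850 − £129.40 = £5,720.60.

£5,720.60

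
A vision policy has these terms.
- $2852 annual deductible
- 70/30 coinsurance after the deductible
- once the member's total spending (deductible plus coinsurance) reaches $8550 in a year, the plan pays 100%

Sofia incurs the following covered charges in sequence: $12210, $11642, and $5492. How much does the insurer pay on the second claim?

Bill 1, $12210: $2852 finishes the deductible; $9358 goes to coinsurance; coinsurance $9358 × 30% = $2807.40. Member owes $5659.40 (running OOP $5659.40). Insurer: $12210 − $5659.40 = $6550.60.
Bill 2, $11642: deductible met; 30% of $11642 = $3492.60. Adding that to $5659.40 gives $9152, past the $8550 cap; member pays only $8550 − $5659.40 = $2890.60. Insurer: $11642 − $2890.60 = $8751.40.

$8751.40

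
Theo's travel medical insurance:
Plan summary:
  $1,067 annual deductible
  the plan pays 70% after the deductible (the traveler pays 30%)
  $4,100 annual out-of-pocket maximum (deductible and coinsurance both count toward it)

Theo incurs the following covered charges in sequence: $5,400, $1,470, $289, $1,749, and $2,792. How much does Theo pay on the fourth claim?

Bill 1, $5,400: $1,067 to deductible, leaving $4,333; coinsurance $4,333 × 30% = $1,299.90. Traveler owes $2,366.90 (running OOP $2,366.90).
Bill 2, $1,470: deductible met; 30% of $1,470 = $441. Traveler owes $441 (running OOP $2,807.90).
Bill 3, $289: deductible met; 30% of $289 = $86.70. Traveler pays $86.70; OOP now $2,894.60.
Bill 4, $1,749: 30% coinsurance on $1,749 = $524.70. Traveler pays $524.70; OOP now $3,419.30.

$524.70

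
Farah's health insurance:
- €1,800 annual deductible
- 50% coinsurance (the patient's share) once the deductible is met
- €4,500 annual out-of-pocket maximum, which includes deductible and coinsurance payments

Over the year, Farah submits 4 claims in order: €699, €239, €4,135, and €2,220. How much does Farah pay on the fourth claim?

€1,063.50

Claim 1 — €699: entire amount goes to the deductible. Cost to patient: €699. OOP to date €699.
Claim 2 — €239: entire amount goes to the deductible. Patient owes €239 (running OOP €938).
Claim 3 — €4,135: deductible takes €862, €3,273 remains; patient's 50% is €1,636.50. Patient owes €2,498.50 (running OOP €3,436.50).
Claim 4 — €2,220: 50% coinsurance on €2,220 = €1,110. OOP would hit €4,546.50 > €4,500, so the cap limits the patient to €4,500 − €3,436.50 = €1,063.50.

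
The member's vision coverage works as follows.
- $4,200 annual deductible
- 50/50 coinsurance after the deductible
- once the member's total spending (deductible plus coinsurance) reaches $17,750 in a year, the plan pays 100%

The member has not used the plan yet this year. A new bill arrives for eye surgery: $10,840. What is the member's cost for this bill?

$7,520

Deductible not yet touched, so the first $4,200 of the bill goes to the deductible.
That leaves $10,840 − $4,200 = $6,640 for coinsurance.
Member's 50% share of $6,640 is $3,320.
So the member owes $4,200 + $3,320 = $7,520 before any cap.
Total out-of-pocket so far would be $0 + $7,520 = $7,520, below the $17,750 cap — no reduction.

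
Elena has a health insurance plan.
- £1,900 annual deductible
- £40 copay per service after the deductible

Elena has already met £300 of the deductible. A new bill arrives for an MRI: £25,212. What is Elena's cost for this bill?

£300 of the £1,900 deductible is already met, leaving £1,600.
The remaining £23,612 (= £25,212 − £1,600) moves to the copay.
Copay on this service: £40.
That puts the patient's cost at £1,600 + £40 = £1,640.

£1,640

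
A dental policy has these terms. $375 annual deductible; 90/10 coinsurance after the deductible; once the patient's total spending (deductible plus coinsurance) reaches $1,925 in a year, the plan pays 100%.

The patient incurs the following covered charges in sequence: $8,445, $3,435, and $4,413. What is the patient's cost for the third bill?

$399.50

Bill 1, $8,445: deductible takes $375, $8,070 remains; coinsurance $8,070 × 10% = $807. Patient pays $1,182; OOP now $1,182.
Bill 2, $3,435: deductible met; 10% of $3,435 = $343.50. Patient pays $343.50; OOP now $1,525.50.
Bill 3, $4,413: deductible already satisfied, so patient's share is 10% × $4,413 = $441.30. That would push OOP to $1,966.80, over the $1,925 cap, so patient pays $1,925 − $1,525.50 = $399.50.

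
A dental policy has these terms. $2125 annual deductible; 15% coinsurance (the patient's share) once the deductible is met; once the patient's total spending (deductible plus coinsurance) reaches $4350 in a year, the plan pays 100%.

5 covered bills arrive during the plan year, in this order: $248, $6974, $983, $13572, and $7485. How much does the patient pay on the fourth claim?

Claim 1 — $248: all of it applies to the deductible. Patient owes $248 (running OOP $248).
Claim 2 — $6974: $1877 to deductible, leaving $5097; patient's 15% is $764.55. Cost to patient: $2641.55. OOP to date $2889.55.
Claim 3 — $983: deductible already satisfied, so patient's share is 15% × $983 = $147.45. Cost to patient: $147.45. OOP to date $3037.
Claim 4 — $13572: deductible met; 15% of $13572 = $2035.80. Adding that to $3037 gives $5072.80, past the $4350 cap; patient pays only $4350 − $3037 = $1313.

$1313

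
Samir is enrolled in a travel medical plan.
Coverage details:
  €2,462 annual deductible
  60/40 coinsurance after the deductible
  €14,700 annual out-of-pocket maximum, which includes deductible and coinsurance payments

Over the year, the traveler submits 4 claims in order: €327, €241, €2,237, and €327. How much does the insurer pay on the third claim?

€205.80

#1 (€327): all of it applies to the deductible. Traveler owes €327 (running OOP €327). Plan pays €327 − €327 = €0.
#2 (€241): all of it applies to the deductible. Traveler pays €241; OOP now €568. Plan pays €241 − €241 = €0.
#3 (€2,237): deductible takes €1,894, €343 remains; 40% of €343 = €137.20. Traveler owes €2,031.20 (running OOP €2,599.20). Insurer: €2,237 − €2,031.20 = €205.80.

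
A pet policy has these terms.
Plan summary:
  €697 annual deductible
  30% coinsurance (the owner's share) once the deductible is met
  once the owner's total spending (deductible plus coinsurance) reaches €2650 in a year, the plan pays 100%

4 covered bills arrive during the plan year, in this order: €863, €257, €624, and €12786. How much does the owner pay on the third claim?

€187.20

Claim 1 (€863): €697 finishes the deductible; €166 goes to coinsurance; 30% of €166 = €49.80. Owner pays €746.80; OOP now €746.80.
Claim 2 (€257): 30% coinsurance on €257 = €77.10. Owner pays €77.10; OOP now €823.90.
Claim 3 (€624): 30% coinsurance on €624 = €187.20. Owner pays €187.20; OOP now €1011.10.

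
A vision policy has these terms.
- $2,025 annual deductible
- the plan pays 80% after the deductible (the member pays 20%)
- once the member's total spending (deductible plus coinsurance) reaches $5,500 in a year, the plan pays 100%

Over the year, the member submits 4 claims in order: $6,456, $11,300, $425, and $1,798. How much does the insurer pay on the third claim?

$340

Bill 1, $6,456: $2,025 finishes the deductible; $4,431 goes to coinsurance; member's 20% is $886.20. Member owes $2,911.20 (running OOP $2,911.20). Insurer: $6,456 − $2,911.20 = $3,544.80.
Bill 2, $11,300: deductible already satisfied, so member's share is 20% × $11,300 = $2,260. Member owes $2,260 (running OOP $5,171.20). Insurer: $11,300 − $2,260 = $9,040.
Bill 3, $425: deductible met; 20% of $425 = $85. Member owes $85 (running OOP $5,256.20). Insurer: $425 − $85 = $340.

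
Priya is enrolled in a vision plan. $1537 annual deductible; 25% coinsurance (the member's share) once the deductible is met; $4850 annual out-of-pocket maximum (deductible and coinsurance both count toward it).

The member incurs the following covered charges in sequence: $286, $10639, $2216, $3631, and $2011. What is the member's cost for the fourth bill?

Claim 1 — $286: all of it applies to the deductible. Cost to member: $286. OOP to date $286.
Claim 2 — $10639: deductible takes $1251, $9388 remains; member's 25% is $2347. Member pays $3598; OOP now $3884.
Claim 3 — $2216: deductible met; 25% of $2216 = $554. Cost to member: $554. OOP to date $4438.
Claim 4 — $3631: deductible met; 25% of $3631 = $907.75. Adding that to $4438 gives $5345.75, past the $4850 cap; member pays only $4850 − $4438 = $412.

$412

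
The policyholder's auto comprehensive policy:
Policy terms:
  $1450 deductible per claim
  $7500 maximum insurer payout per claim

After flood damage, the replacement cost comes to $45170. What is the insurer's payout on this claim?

$7500

Less the $1450 deductible: $45170 − $1450 = $43720.
The $7500 per-incident cap binds; insurer pays $7500.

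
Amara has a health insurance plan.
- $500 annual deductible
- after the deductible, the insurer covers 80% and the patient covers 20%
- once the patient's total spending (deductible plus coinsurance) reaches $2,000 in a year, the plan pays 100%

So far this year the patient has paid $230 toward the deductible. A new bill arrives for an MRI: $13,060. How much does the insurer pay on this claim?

$11,290

$230 of the $500 deductible is already met, leaving $270.
The remaining $12,790 (= $13,060 − $270) moves to coinsurance.
20% of $12,790 = $2,558 falls to the patient.
That puts the patient's cost at $270 + $2,558 = $2,828 before any cap.
Year-to-date out-of-pocket would reach $230 + $2,828 = $3,058, above the $2,000 maximum, so the patient pays only $2,000 − $230 = $1,770.
The insurer covers the remainder: $13,060 − $1,770 = $11,290.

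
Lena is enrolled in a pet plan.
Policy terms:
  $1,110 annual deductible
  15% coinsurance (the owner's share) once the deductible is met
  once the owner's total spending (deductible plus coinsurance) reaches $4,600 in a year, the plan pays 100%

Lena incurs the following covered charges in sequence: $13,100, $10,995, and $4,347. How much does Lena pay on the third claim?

Bill 1, $13,100: deductible takes $1,110, $11,990 remains; 15% of $11,990 = $1,798.50. Cost to owner: $2,908.50. OOP to date $2,908.50.
Bill 2, $10,995: deductible met; 15% of $10,995 = $1,649.25. Owner pays $1,649.25; OOP now $4,557.75.
Bill 3, $4,347: deductible met; 15% of $4,347 = $652.05. Adding that to $4,557.75 gives $5,209.80, past the $4,600 cap; owner pays only $4,600 − $4,557.75 = $42.25.

$42.25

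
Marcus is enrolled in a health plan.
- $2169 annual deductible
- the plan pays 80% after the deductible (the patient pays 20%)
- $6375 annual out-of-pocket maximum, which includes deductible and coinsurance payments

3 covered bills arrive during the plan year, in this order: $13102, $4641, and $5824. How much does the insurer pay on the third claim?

$4732.80

Claim 1 — $13102: $2169 finishes the deductible; $10933 goes to coinsurance; patient's 20% is $2186.60. Patient owes $4355.60 (running OOP $4355.60). Plan pays $13102 − $4355.60 = $8746.40.
Claim 2 — $4641: 20% coinsurance on $4641 = $928.20. Patient pays $928.20; OOP now $5283.80. Plan pays $4641 − $928.20 = $3712.80.
Claim 3 — $5824: deductible met; 20% of $5824 = $1164.80. That would push OOP to $6448.60, over the $6375 cap, so patient pays $6375 − $5283.80 = $1091.20. Plan pays $5824 − $1091.20 = $4732.80.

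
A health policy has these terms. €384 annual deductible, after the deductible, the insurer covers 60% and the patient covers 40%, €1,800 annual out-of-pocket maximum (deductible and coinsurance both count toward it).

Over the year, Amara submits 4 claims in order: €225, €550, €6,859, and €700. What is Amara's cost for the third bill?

€1,259.60

Claim 1 — €225: all of it applies to the deductible. Patient pays €225; OOP now €225.
Claim 2 — €550: deductible takes €159, €391 remains; coinsurance €391 × 40% = €156.40. Cost to patient: €315.40. OOP to date €540.40.
Claim 3 — €6,859: deductible met; 40% of €6,859 = €2,743.60. That would push OOP to €3,284, over the €1,800 cap, so patient pays €1,800 − €540.40 = €1,259.60.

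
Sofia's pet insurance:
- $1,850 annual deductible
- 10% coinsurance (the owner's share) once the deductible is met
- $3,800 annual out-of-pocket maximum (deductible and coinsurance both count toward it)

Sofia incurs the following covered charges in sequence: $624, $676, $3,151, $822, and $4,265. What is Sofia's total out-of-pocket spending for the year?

Bill 1, $624: entire amount goes to the deductible. Owner pays $624; OOP now $624.
Bill 2, $676: entire amount goes to the deductible. Owner owes $676 (running OOP $1,300).
Bill 3, $3,151: $550 to deductible, leaving $2,601; owner's 10% is $260.10. Owner pays $810.10; OOP now $2,110.10.
Bill 4, $822: deductible met; 10% of $822 = $82.20. Cost to owner: $82.20. OOP to date $2,192.30.
Bill 5, $4,265: 10% coinsurance on $4,265 = $426.50. Owner owes $426.50 (running OOP $2,618.80).
Summing the owner's payments: $624 + $676 + $810.10 + $82.20 + $426.50 = $2,618.80.

$2,618.80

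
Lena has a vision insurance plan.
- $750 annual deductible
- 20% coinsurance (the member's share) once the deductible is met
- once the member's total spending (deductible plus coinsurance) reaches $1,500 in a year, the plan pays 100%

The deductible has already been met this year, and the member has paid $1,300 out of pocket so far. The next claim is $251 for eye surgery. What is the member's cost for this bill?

The deductible is already satisfied, so the full bill goes to coinsurance.
Coinsurance: $251 × 20% = $50.20.
Total out-of-pocket so far would be $1,300 + $50.20 = $1,350.20, below the $1,500 cap — no reduction.

$50.20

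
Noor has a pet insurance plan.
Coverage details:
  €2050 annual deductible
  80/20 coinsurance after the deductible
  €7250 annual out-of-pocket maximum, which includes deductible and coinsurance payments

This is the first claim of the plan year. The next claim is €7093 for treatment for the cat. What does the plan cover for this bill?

€4034.40

The full €2050 deductible is still open; €2050 of this bill applies to it.
That leaves €7093 − €2050 = €5043 for coinsurance.
Coinsurance: €5043 × 20% = €1008.60.
So the owner owes €2050 + €1008.60 = €3058.60 before any cap.
Total out-of-pocket so far would be €0 + €3058.60 = €3058.60, below the €7250 cap — no reduction.
The insurer covers the remainder: €7093 − €3058.60 = €4034.40.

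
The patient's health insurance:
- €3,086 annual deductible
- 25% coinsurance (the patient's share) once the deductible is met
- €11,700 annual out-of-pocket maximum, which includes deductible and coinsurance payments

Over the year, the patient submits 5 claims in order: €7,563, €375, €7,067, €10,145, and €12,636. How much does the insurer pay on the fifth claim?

€9,538

Bill 1, €7,563: €3,086 to deductible, leaving €4,477; coinsurance €4,477 × 25% = €1,119.25. Cost to patient: €4,205.25. OOP to date €4,205.25. Plan pays €7,563 − €4,205.25 = €3,357.75.
Bill 2, €375: deductible already satisfied, so patient's share is 25% × €375 = €93.75. Cost to patient: €93.75. OOP to date €4,299. Plan pays €375 − €93.75 = €281.25.
Bill 3, €7,067: deductible met; 25% of €7,067 = €1,766.75. Cost to patient: €1,766.75. OOP to date €6,065.75. Plan pays €7,067 − €1,766.75 = €5,300.25.
Bill 4, €10,145: deductible already satisfied, so patient's share is 25% × €10,145 = €2,536.25. Patient owes €2,536.25 (running OOP €8,602). Insurer: €10,145 − €2,536.25 = €7,608.75.
Bill 5, €12,636: deductible met; 25% of €12,636 = €3,159. OOP would hit €11,761 > €11,700, so the cap limits the patient to €11,700 − €8,602 = €3,098. Insurer: €12,636 − €3,098 = €9,538.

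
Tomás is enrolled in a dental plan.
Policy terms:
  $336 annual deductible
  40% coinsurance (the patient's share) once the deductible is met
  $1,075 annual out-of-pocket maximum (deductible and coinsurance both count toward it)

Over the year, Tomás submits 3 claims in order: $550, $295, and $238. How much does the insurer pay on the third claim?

Claim 1 ($550): $336 finishes the deductible; $214 goes to coinsurance; coinsurance $214 × 40% = $85.60. Patient pays $421.60; OOP now $421.60. Insurer: $550 − $421.60 = $128.40.
Claim 2 ($295): deductible already satisfied, so patient's share is 40% × $295 = $118. Cost to patient: $118. OOP to date $539.60. Insurer: $295 − $118 = $177.
Claim 3 ($238): 40% coinsurance on $238 = $95.20. Patient owes $95.20 (running OOP $634.80). Plan pays $238 − $95.20 = $142.80.

$142.80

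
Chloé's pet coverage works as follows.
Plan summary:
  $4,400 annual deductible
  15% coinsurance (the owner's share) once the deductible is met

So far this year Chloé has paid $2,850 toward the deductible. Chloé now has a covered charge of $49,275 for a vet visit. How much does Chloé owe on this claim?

$8,708.75

$2,850 of the $4,400 deductible is already met, leaving $1,550.
That leaves $49,275 − $1,550 = $47,725 for coinsurance.
15% of $47,725 = $7,158.75 falls to the owner.
So the owner owes $1,550 + $7,158.75 = $8,708.75.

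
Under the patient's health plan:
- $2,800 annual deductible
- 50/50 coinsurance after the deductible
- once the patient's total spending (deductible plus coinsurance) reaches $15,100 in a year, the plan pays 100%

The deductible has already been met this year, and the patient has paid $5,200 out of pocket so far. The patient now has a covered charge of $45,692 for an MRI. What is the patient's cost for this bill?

With the deductible met, the entire $45,692 is subject to coinsurance.
Coinsurance: $45,692 × 50% = $22,846.
That would bring total out-of-pocket to $28,046, past the $15,100 cap. The patient is capped at $15,100 − $5,200 = $9,900 on this claim.

$9,900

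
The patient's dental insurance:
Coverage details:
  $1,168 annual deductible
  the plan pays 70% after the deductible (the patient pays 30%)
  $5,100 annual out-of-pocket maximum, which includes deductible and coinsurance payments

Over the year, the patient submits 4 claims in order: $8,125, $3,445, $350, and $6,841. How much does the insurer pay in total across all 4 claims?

$13,661

Bill 1, $8,125: deductible takes $1,168, $6,957 remains; patient's 30% is $2,087.10. Patient owes $3,255.10 (running OOP $3,255.10). Plan pays $8,125 − $3,255.10 = $4,869.90.
Bill 2, $3,445: 30% coinsurance on $3,445 = $1,033.50. Patient owes $1,033.50 (running OOP $4,288.60). Insurer: $3,445 − $1,033.50 = $2,411.50.
Bill 3, $350: deductible already satisfied, so patient's share is 30% × $350 = $105. Patient owes $105 (running OOP $4,393.60). Insurer: $350 − $105 = $245.
Bill 4, $6,841: deductible already satisfied, so patient's share is 30% × $6,841 = $2,052.30. OOP would hit $6,445.90 > $5,100, so the cap limits the patient to $5,100 − $4,393.60 = $706.40. Plan pays $6,841 − $706.40 = $6,134.60.
Insurer total = bills − patient's total = $18,761 − $5,100 = $13,661.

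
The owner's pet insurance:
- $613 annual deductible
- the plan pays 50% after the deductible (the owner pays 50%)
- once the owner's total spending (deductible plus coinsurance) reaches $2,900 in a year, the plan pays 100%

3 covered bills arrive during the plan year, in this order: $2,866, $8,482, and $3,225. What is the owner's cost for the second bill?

$1,160.50

Claim 1 — $2,866: deductible takes $613, $2,253 remains; owner's 50% is $1,126.50. Owner pays $1,739.50; OOP now $1,739.50.
Claim 2 — $8,482: deductible met; 50% of $8,482 = $4,241. Adding that to $1,739.50 gives $5,980.50, past the $2,900 cap; owner pays only $2,900 − $1,739.50 = $1,160.50.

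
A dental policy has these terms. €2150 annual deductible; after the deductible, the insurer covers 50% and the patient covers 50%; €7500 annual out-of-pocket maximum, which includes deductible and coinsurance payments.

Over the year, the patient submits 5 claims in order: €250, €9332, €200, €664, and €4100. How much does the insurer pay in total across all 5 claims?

€7046

Bill 1, €250: fully absorbed by the deductible. Cost to patient: €250. OOP to date €250. Insurer: €250 − €250 = €0.
Bill 2, €9332: €1900 finishes the deductible; €7432 goes to coinsurance; coinsurance €7432 × 50% = €3716. Patient owes €5616 (running OOP €5866). Plan pays €9332 − €5616 = €3716.
Bill 3, €200: 50% coinsurance on €200 = €100. Cost to patient: €100. OOP to date €5966. Insurer: €200 − €100 = €100.
Bill 4, €664: deductible already satisfied, so patient's share is 50% × €664 = €332. Patient pays €332; OOP now €6298. Plan pays €664 − €332 = €332.
Bill 5, €4100: 50% coinsurance on €4100 = €2050. That would push OOP to €8348, over the €7500 cap, so patient pays €7500 − €6298 = €1202. Insurer: €4100 − €1202 = €2898.
Insurer total = bills − patient's total = €14546 − €7500 = €7046.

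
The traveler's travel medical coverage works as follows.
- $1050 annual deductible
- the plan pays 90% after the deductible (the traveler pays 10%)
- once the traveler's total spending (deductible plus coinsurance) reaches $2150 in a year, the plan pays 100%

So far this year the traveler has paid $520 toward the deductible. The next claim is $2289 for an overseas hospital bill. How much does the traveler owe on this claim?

Deductible still to meet: $1050 − $520 = $530.
The remaining $1759 (= $2289 − $530) moves to coinsurance.
10% of $1759 = $175.90 falls to the traveler.
That puts the traveler's cost at $530 + $175.90 = $705.90 before any cap.
Total out-of-pocket so far would be $520 + $705.90 = $1225.90, below the $2150 cap — no reduction.

$705.90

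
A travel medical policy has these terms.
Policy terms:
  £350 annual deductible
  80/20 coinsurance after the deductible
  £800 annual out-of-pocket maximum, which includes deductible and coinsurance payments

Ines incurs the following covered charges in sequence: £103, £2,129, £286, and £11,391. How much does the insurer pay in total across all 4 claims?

Bill 1, £103: fully absorbed by the deductible. Traveler pays £103; OOP now £103. Insurer: £103 − £103 = £0.
Bill 2, £2,129: deductible takes £247, £1,882 remains; traveler's 20% is £376.40. Cost to traveler: £623.40. OOP to date £726.40. Insurer: £2,129 − £623.40 = £1,505.60.
Bill 3, £286: 20% coinsurance on £286 = £57.20. Traveler pays £57.20; OOP now £783.60. Insurer: £286 − £57.20 = £228.80.
Bill 4, £11,391: deductible met; 20% of £11,391 = £2,278.20. That would push OOP to £3,061.80, over the £800 cap, so traveler pays £800 − £783.60 = £16.40. Plan pays £11,391 − £16.40 = £11,374.60.
Insurer total = bills − traveler's total = £13,909 − £800 = £13,109.

£13,109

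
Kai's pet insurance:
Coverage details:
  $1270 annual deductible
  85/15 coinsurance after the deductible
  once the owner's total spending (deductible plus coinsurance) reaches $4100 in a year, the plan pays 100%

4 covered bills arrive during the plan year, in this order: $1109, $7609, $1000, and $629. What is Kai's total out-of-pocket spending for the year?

Claim 1 — $1109: all of it applies to the deductible. Cost to owner: $1109. OOP to date $1109.
Claim 2 — $7609: $161 to deductible, leaving $7448; owner's 15% is $1117.20. Cost to owner: $1278.20. OOP to date $2387.20.
Claim 3 — $1000: deductible met; 15% of $1000 = $150. Owner pays $150; OOP now $2537.20.
Claim 4 — $629: deductible already satisfied, so owner's share is 15% × $629 = $94.35. Cost to owner: $94.35. OOP to date $2631.55.
Total paid by the owner: $1109 + $1278.20 + $150 + $94.35 = $2631.55.

$2631.55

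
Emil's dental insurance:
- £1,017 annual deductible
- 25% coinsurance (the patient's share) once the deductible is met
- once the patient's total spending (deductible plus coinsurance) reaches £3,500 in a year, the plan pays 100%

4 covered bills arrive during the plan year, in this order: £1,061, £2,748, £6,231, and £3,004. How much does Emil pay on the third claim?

£1,557.75

Bill 1, £1,061: £1,017 to deductible, leaving £44; patient's 25% is £11. Patient pays £1,028; OOP now £1,028.
Bill 2, £2,748: deductible met; 25% of £2,748 = £687. Cost to patient: £687. OOP to date £1,715.
Bill 3, £6,231: deductible already satisfied, so patient's share is 25% × £6,231 = £1,557.75. Patient pays £1,557.75; OOP now £3,272.75.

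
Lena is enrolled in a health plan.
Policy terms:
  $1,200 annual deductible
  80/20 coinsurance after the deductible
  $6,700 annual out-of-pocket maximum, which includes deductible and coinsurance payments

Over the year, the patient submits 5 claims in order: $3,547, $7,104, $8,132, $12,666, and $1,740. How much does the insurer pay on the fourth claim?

$10,682.60

Claim 1 — $3,547: $1,200 finishes the deductible; $2,347 goes to coinsurance; patient's 20% is $469.40. Patient owes $1,669.40 (running OOP $1,669.40). Plan pays $3,547 − $1,669.40 = $1,877.60.
Claim 2 — $7,104: deductible already satisfied, so patient's share is 20% × $7,104 = $1,420.80. Patient owes $1,420.80 (running OOP $3,090.20). Insurer: $7,104 − $1,420.80 = $5,683.20.
Claim 3 — $8,132: deductible already satisfied, so patient's share is 20% × $8,132 = $1,626.40. Patient owes $1,626.40 (running OOP $4,716.60). Insurer: $8,132 − $1,626.40 = $6,505.60.
Claim 4 — $12,666: deductible met; 20% of $12,666 = $2,533.20. That would push OOP to $7,249.80, over the $6,700 cap, so patient pays $6,700 − $4,716.60 = $1,983.40. Insurer: $12,666 − $1,983.40 = $10,682.60.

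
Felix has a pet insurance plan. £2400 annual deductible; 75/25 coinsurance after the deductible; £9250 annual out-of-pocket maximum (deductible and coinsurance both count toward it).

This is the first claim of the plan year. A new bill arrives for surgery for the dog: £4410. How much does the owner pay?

£2902.50

The full £2400 deductible is still open; £2400 of this bill applies to it.
The remaining £2010 (= £4410 − £2400) moves to coinsurance.
25% of £2010 = £502.50 falls to the owner.
That puts the owner's cost at £2400 + £502.50 = £2902.50 before any cap.
Cumulative spending £0 + £2902.50 = £2902.50 stays under the £9250 maximum.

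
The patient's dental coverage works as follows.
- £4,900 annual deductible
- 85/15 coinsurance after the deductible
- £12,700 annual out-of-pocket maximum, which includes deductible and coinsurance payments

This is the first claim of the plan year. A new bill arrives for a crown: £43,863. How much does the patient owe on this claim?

£10,744.45

Nothing has been paid toward the £4,900 deductible, so the first £4,900 of this charge is applied there.
After the £4,900 deductible portion, £43,863 − £4,900 = £38,963 is subject to coinsurance.
Patient's 15% share of £38,963 is £5,844.45.
So the patient owes £4,900 + £5,844.45 = £10,744.45 before any cap.
Cumulative spending £0 + £10,744.45 = £10,744.45 stays under the £12,700 maximum.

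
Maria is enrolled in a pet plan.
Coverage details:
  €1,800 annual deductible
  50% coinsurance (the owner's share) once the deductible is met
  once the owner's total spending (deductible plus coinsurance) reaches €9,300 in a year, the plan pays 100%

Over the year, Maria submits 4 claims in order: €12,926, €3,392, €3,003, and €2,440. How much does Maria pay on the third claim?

Claim 1 (€12,926): deductible takes €1,800, €11,126 remains; coinsurance €11,126 × 50% = €5,563. Owner owes €7,363 (running OOP €7,363).
Claim 2 (€3,392): deductible already satisfied, so owner's share is 50% × €3,392 = €1,696. Owner pays €1,696; OOP now €9,059.
Claim 3 (€3,003): 50% coinsurance on €3,003 = €1,501.50. That would push OOP to €10,560.50, over the €9,300 cap, so owner pays €9,300 − €9,059 = €241.

€241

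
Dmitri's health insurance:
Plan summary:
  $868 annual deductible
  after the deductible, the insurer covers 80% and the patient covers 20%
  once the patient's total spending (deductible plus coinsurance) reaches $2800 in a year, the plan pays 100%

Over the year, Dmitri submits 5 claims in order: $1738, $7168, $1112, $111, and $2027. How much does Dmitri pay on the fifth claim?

Bill 1, $1738: $868 to deductible, leaving $870; coinsurance $870 × 20% = $174. Patient pays $1042; OOP now $1042.
Bill 2, $7168: deductible already satisfied, so patient's share is 20% × $7168 = $1433.60. Patient owes $1433.60 (running OOP $2475.60).
Bill 3, $1112: deductible met; 20% of $1112 = $222.40. Patient owes $222.40 (running OOP $2698).
Bill 4, $111: deductible already satisfied, so patient's share is 20% × $111 = $22.20. Patient pays $22.20; OOP now $2720.20.
Bill 5, $2027: deductible met; 20% of $2027 = $405.40. That would push OOP to $3125.60, over the $2800 cap, so patient pays $2800 − $2720.20 = $79.80.

$79.80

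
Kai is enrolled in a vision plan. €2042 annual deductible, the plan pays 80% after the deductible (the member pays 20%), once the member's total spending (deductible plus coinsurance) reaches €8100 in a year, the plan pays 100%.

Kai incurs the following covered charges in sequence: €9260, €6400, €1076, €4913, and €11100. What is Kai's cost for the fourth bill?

€982.60

Bill 1, €9260: €2042 finishes the deductible; €7218 goes to coinsurance; member's 20% is €1443.60. Cost to member: €3485.60. OOP to date €3485.60.
Bill 2, €6400: 20% coinsurance on €6400 = €1280. Member pays €1280; OOP now €4765.60.
Bill 3, €1076: deductible met; 20% of €1076 = €215.20. Cost to member: €215.20. OOP to date €4980.80.
Bill 4, €4913: deductible already satisfied, so member's share is 20% × €4913 = €982.60. Cost to member: €982.60. OOP to date €5963.40.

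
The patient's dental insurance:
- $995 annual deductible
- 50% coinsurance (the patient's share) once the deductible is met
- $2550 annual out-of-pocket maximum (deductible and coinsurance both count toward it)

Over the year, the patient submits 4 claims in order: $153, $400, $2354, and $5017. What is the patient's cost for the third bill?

Bill 1, $153: entire amount goes to the deductible. Patient pays $153; OOP now $153.
Bill 2, $400: all of it applies to the deductible. Cost to patient: $400. OOP to date $553.
Bill 3, $2354: $442 finishes the deductible; $1912 goes to coinsurance; coinsurance $1912 × 50% = $956. Cost to patient: $1398. OOP to date $1951.

$1398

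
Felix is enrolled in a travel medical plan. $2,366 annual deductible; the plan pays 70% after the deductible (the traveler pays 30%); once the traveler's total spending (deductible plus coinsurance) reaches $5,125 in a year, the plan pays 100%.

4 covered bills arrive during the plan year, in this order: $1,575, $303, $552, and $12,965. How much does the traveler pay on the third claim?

Claim 1 ($1,575): all of it applies to the deductible. Cost to traveler: $1,575. OOP to date $1,575.
Claim 2 ($303): entire amount goes to the deductible. Traveler owes $303 (running OOP $1,878).
Claim 3 ($552): $488 to deductible, leaving $64; 30% of $64 = $19.20. Cost to traveler: $507.20. OOP to date $2,385.20.

$507.20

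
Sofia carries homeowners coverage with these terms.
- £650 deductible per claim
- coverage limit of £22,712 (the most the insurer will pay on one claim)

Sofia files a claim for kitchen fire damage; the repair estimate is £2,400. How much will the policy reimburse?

£1,750

Subtract the deductible: £2,400 − £650 = £1,750.
£1,750 is within the £22,712 limit, so the insurer pays £1,750.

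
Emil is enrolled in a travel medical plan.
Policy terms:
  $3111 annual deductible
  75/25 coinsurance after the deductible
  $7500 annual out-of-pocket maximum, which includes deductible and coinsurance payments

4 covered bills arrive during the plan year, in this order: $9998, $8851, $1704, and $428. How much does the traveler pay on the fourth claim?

$28.50

#1 ($9998): deductible takes $3111, $6887 remains; coinsurance $6887 × 25% = $1721.75. Traveler pays $4832.75; OOP now $4832.75.
#2 ($8851): deductible already satisfied, so traveler's share is 25% × $8851 = $2212.75. Traveler owes $2212.75 (running OOP $7045.50).
#3 ($1704): 25% coinsurance on $1704 = $426. Traveler owes $426 (running OOP $7471.50).
#4 ($428): deductible met; 25% of $428 = $107. OOP would hit $7578.50 > $7500, so the cap limits the traveler to $7500 − $7471.50 = $28.50.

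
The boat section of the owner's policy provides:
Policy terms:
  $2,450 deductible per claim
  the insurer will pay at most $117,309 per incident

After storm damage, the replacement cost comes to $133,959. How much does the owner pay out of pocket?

$16,650

After the deductible, $133,959 − $2,450 = $131,509 remains.
$131,509 exceeds the $117,309 limit, so the insurer pays the limit: $117,309.
The owner bears the rest of the original loss: $133,959 − $117,309 = $16,650.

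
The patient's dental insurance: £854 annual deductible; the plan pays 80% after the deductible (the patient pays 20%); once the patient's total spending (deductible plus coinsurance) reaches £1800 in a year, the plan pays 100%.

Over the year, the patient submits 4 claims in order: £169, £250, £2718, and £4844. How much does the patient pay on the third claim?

#1 (£169): fully absorbed by the deductible. Cost to patient: £169. OOP to date £169.
#2 (£250): entire amount goes to the deductible. Cost to patient: £250. OOP to date £419.
#3 (£2718): deductible takes £435, £2283 remains; patient's 20% is £456.60. Cost to patient: £891.60. OOP to date £1310.60.

£891.60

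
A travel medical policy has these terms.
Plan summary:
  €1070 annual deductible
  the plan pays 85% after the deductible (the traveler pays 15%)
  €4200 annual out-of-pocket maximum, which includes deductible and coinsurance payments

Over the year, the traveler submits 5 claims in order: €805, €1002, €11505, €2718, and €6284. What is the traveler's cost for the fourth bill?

€407.70

Claim 1 — €805: entire amount goes to the deductible. Cost to traveler: €805. OOP to date €805.
Claim 2 — €1002: deductible takes €265, €737 remains; coinsurance €737 × 15% = €110.55. Traveler owes €375.55 (running OOP €1180.55).
Claim 3 — €11505: 15% coinsurance on €11505 = €1725.75. Traveler owes €1725.75 (running OOP €2906.30).
Claim 4 — €2718: deductible already satisfied, so traveler's share is 15% × €2718 = €407.70. Cost to traveler: €407.70. OOP to date €3314.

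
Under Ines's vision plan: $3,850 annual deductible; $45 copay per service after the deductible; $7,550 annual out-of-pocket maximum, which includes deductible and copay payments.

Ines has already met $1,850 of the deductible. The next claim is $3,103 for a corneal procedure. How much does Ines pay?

$2,045

Deductible still to meet: $3,850 − $1,850 = $2,000.
After the $2,000 deductible portion, $3,103 − $2,000 = $1,103 is subject to the copay.
Copay on this service: $45.
That puts the member's cost at $2,000 + $45 = $2,045 before any cap.
Total out-of-pocket so far would be $1,850 + $2,045 = $3,895, below the $7,550 cap — no reduction.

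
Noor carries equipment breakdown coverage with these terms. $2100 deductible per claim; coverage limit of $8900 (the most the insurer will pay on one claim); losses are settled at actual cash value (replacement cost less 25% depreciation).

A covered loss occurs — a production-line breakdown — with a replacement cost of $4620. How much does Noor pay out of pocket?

$3255

At 25% depreciation, ACV = $4620 − $1155 = $3465.
After the deductible, $3465 − $2100 = $1365 remains.
$1365 is within the $8900 limit, so the insurer pays $1365.
The business owner bears the rest of the original loss: $4620 − $1365 = $3255.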